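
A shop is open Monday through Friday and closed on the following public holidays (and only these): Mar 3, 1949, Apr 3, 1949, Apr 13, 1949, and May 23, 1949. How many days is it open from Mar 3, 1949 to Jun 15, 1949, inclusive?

72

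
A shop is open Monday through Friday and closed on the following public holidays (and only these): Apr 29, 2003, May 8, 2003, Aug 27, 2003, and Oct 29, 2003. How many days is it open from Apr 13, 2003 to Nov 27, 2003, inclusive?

160 business days

Apr 13, 2003 is a Sunday.
From Apr 13, 2003 to Nov 27, 2003 is 229 days inclusive.
229 = 7 × 32 + 5, so there are 32 full weeks plus 5 extra days.
Each full week contributes 5 weekdays (Mon–Fri): 32 × 5 = 160.
The 5 extra days are Sunday, Monday, Tuesday, Wednesday, Thursday — 4 of them qualify.
Total: 160 + 4 = 164.
Holidays: Apr 29, 2003 (Tue); May 8, 2003 (Thu); Aug 27, 2003 (Wed); Oct 29, 2003 (Wed).
All 4 holidays fall on weekdays, so subtract 4.
Business days: 164 − 4 = 160.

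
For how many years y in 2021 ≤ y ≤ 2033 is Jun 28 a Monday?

3

Day of week of June 28 in each year:
2021: Mon ✓, 2022: Tue, 2023: Wed, 2024: Fri, 2025: Sat, 2026: Sun, 2027: Mon ✓, 2028: Wed, 2029: Thu, 2030: Fri, 2031: Sat, 2032: Mon ✓, 2033: Tue
Mondays: 2021, 2027, 2032.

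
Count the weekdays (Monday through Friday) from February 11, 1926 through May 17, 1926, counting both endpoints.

February 11, 1926 is a Thursday.
From February 11, 1926 to May 17, 1926 is 96 days inclusive.
96 = 7 × 13 + 5, so there are 13 full weeks plus 5 extra days.
Each full week contributes 5 weekdays (Mon–Fri): 13 × 5 = 65.
The 5 extra days are Thu, Fri, Sat, Sun, Mon — 3 of them qualify.
Total: 65 + 3 = 68.

68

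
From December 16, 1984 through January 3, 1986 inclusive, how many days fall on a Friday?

55 Fridays

December 16, 1984 is a Sunday.
The range spans 384 days (inclusive of both endpoints).
384 = 7 × 54 + 6, so there are 54 full weeks plus 6 extra days.
Each full week contributes one Friday: 54 so far.
The 6 extra days are Sun, Mon, Tue, Wed, Thu, Fri — 1 of them qualifies.
Total: 54 + 1 = 55.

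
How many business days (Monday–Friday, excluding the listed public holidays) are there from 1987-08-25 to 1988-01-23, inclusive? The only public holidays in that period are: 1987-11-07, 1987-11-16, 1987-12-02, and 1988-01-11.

106

1987-08-25 is a Tuesday.
From 1987-08-25 to 1988-01-23 is 152 days inclusive.
152 = 7 × 21 + 5, so there are 21 full weeks plus 5 extra days.
Each full week contributes 5 weekdays (Mon–Fri): 21 × 5 = 105.
The 5 extra days are Tuesday, Wednesday, Thursday, Friday, Saturday — 4 of them qualify.
Total: 105 + 4 = 109.
Holidays: 1987-11-07 (Sat); 1987-11-16 (Mon); 1987-12-02 (Wed); 1988-01-11 (Mon).
3 of the 4 holidays fall on weekdays; the rest are weekends and were already excluded.
Business days: 109 − 3 = 106.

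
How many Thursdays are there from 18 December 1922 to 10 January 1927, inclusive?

212 Thursdays

18 December 1922 is a Monday.
The range spans 1485 days (inclusive of both endpoints).
1485 = 7 × 212 + 1, so there are 212 full weeks plus 1 extra day.
Each full week contributes one Thursday: 212 so far.
The 1 extra day is Monday — none qualify.
Total: 212 + 0 = 212.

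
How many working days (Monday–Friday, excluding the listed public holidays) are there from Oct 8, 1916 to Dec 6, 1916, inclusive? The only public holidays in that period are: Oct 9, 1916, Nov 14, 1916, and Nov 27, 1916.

40

Oct 8, 1916 is a Sunday.
The range spans 60 days (inclusive of both endpoints).
60 = 7 × 8 + 4, so there are 8 full weeks plus 4 extra days.
Each full week contributes 5 weekdays (Mon–Fri): 8 × 5 = 40.
The 4 extra days are Sun, Mon, Tue, Wed — 3 of them qualify.
Total: 40 + 3 = 43.
Holidays: Oct 9, 1916 (Mon); Nov 14, 1916 (Tue); Nov 27, 1916 (Mon).
All 3 holidays fall on weekdays, so subtract 3.
Business days: 43 − 3 = 40.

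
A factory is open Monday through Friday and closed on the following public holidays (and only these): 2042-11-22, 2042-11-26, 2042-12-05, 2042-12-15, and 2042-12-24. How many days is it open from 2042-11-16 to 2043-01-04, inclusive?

31

2042-11-16 is a Sunday.
The range spans 50 days (inclusive of both endpoints).
50 = 7 × 7 + 1, so there are 7 full weeks plus 1 extra day.
Each full week contributes 5 weekdays (Mon–Fri): 7 × 5 = 35.
The 1 extra day is Sun — none qualify.
Total: 35 + 0 = 35.
Holidays: 2042-11-22 (Sat); 2042-11-26 (Wed); 2042-12-05 (Fri); 2042-12-15 (Mon); 2042-12-24 (Wed).
4 of the 5 holidays fall on weekdays; the rest are weekends and were already excluded.
Business days: 35 − 4 = 31.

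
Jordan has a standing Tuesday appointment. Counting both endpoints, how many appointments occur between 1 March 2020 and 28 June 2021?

1 March 2020 is a Sunday.
That's 485 days from start to end, counting both.
485 = 7 × 69 + 2, so there are 69 full weeks plus 2 extra days.
Each full week contributes one Tuesday: 69 so far.
The 2 extra days are Sunday, Monday — none qualify.
Total: 69 + 0 = 69.

69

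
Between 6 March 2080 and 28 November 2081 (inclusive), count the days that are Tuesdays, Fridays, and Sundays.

271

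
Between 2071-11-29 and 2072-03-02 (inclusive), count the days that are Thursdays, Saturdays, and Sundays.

2071-11-29 is a Sunday.
That's 95 days from start to end, counting both.
95 = 7 × 13 + 4, so there are 13 full weeks plus 4 extra days.
Each full week contributes 3 days from the set (Thu, Sat, Sun): 13 × 3 = 39.
The 4 extra days are Sun, Mon, Tue, Wed — 1 of them qualifies.
Total: 39 + 1 = 40.

40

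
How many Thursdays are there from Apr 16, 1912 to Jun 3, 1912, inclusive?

7 Thursdays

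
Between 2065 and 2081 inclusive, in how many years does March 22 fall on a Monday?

2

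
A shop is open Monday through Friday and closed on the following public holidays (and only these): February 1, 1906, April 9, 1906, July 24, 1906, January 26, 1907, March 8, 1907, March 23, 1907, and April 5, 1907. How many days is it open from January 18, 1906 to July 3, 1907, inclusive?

375

January 18, 1906 is a Thursday.
From January 18, 1906 to July 3, 1907 is 532 days inclusive.
532 = 7 × 76, so the span is exactly 76 full weeks.
Each full week contributes 5 weekdays (Mon–Fri): 76 × 5 = 380.
Holidays: February 1, 1906 (Thu); April 9, 1906 (Mon); July 24, 1906 (Tue); January 26, 1907 (Sat); March 8, 1907 (Fri); March 23, 1907 (Sat); April 5, 1907 (Fri).
5 of the 7 holidays fall on weekdays; the rest are weekends and were already excluded.
Business days: 380 − 5 = 375.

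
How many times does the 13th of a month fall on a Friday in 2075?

2

The 13th falls on a Friday when the month's 13th has weekday Fri.
Jan 13 is Sun; Feb 13 is Wed; Mar 13 is Wed; Apr 13 is Sat; May 13 is Mon; Jun 13 is Thu; Jul 13 is Sat; Aug 13 is Tue; Sep 13 is Fri ✓; Oct 13 is Sun; Nov 13 is Wed; Dec 13 is Fri ✓.
Friday the 13ths: Sep, Dec.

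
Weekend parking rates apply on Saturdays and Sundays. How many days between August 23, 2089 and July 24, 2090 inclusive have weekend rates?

96

August 23, 2089 is a Tuesday.
The range spans 336 days (inclusive of both endpoints).
336 = 7 × 48, so the span is exactly 48 full weeks.
Each full week contributes 2 weekend days (Sat, Sun): 48 × 2 = 96.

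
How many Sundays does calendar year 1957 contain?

52

1 January 1957 is a Tuesday.
The range spans 365 days (inclusive of both endpoints).
365 = 7 × 52 + 1, so there are 52 full weeks plus 1 extra day.
Each full week contributes one Sunday: 52 so far.
The 1 extra day is Tuesday — none qualify.
Total: 52 + 0 = 52.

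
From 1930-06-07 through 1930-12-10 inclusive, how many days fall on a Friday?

26

1930-06-07 is a Saturday.
That's 187 days from start to end, counting both.
187 = 7 × 26 + 5, so there are 26 full weeks plus 5 extra days.
Each full week contributes one Friday: 26 so far.
The 5 extra days are Sat, Sun, Mon, Tue, Wed — none qualify.
Total: 26 + 0 = 26.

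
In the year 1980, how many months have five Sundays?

A month has five Sundays exactly when Sunday falls within its first (length − 28) days.
Jan: 31 days, starts Tue → 5 of Tue, Wed, Thu
Feb: 29 days, starts Fri → 5 of Fri
Mar: 31 days, starts Sat → 5 of Sat, Sun, Mon ✓
Apr: 30 days, starts Tue → 5 of Tue, Wed
May: 31 days, starts Thu → 5 of Thu, Fri, Sat
Jun: 30 days, starts Sun → 5 of Sun, Mon ✓
Jul: 31 days, starts Tue → 5 of Tue, Wed, Thu
Aug: 31 days, starts Fri → 5 of Fri, Sat, Sun ✓
Sep: 30 days, starts Mon → 5 of Mon, Tue
Oct: 31 days, starts Wed → 5 of Wed, Thu, Fri
Nov: 30 days, starts Sat → 5 of Sat, Sun ✓
Dec: 31 days, starts Mon → 5 of Mon, Tue, Wed
Months with five Sundays: Mar, Jun, Aug, Nov.

4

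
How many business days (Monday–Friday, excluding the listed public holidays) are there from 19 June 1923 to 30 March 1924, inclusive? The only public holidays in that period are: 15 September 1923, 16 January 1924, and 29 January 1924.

202 business days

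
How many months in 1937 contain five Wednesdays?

A month has five Wednesdays exactly when Wednesday falls within its first (length − 28) days.
Jan: 31 days, starts Fri → 5 of Fri, Sat, Sun
Feb: 28 days, starts Mon → 5 of (none)
Mar: 31 days, starts Mon → 5 of Mon, Tue, Wed ✓
Apr: 30 days, starts Thu → 5 of Thu, Fri
May: 31 days, starts Sat → 5 of Sat, Sun, Mon
Jun: 30 days, starts Tue → 5 of Tue, Wed ✓
Jul: 31 days, starts Thu → 5 of Thu, Fri, Sat
Aug: 31 days, starts Sun → 5 of Sun, Mon, Tue
Sep: 30 days, starts Wed → 5 of Wed, Thu ✓
Oct: 31 days, starts Fri → 5 of Fri, Sat, Sun
Nov: 30 days, starts Mon → 5 of Mon, Tue
Dec: 31 days, starts Wed → 5 of Wed, Thu, Fri ✓
Months with five Wednesdays: Mar, Jun, Sep, Dec.

4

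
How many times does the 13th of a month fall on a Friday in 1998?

The 13th falls on a Friday when the month's 13th has weekday Fri.
Jan 13 is Tue; Feb 13 is Fri ✓; Mar 13 is Fri ✓; Apr 13 is Mon; May 13 is Wed; Jun 13 is Sat; Jul 13 is Mon; Aug 13 is Thu; Sep 13 is Sun; Oct 13 is Tue; Nov 13 is Fri ✓; Dec 13 is Sun.
Friday the 13ths: Feb, Mar, Nov.

3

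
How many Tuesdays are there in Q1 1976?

13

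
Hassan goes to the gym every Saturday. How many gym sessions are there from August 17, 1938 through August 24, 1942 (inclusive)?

August 17, 1938 is a Wednesday.
From August 17, 1938 to August 24, 1942 is 1469 days inclusive.
1469 = 7 × 209 + 6, so there are 209 full weeks plus 6 extra days.
Each full week contributes one Saturday: 209 so far.
The 6 extra days are Wed, Thu, Fri, Sat, Sun, Mon — 1 of them qualifies.
Total: 209 + 1 = 210.

210 Saturdays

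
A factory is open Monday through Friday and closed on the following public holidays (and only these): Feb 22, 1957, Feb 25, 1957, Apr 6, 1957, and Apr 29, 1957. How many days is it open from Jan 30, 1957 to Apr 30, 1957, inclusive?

62 business days

Jan 30, 1957 is a Wednesday.
That's 91 days from start to end, counting both.
91 = 7 × 13, so the span is exactly 13 full weeks.
Each full week contributes 5 weekdays (Mon–Fri): 13 × 5 = 65.
Total: 65.
Holidays: Feb 22, 1957 (Fri); Feb 25, 1957 (Mon); Apr 6, 1957 (Sat); Apr 29, 1957 (Mon).
3 of the 4 holidays fall on weekdays; the rest are weekends and were already excluded.
Business days: 65 − 3 = 62.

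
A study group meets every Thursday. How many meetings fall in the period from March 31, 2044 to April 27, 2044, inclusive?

4

March 31, 2044 is a Thursday.
From March 31, 2044 to April 27, 2044 is 28 days inclusive.
28 = 7 × 4, so the span is exactly 4 full weeks.
Each full week contributes one Thursday: 4 so far.
Total: 4.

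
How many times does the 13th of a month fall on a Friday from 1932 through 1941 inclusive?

Friday-the-13ths by year:
1932: May
1933: Jan, Oct
1934: Apr, Jul
1935: Sep, Dec
1936: Mar, Nov
1937: Aug
1938: May
1939: Jan, Oct
1940: Sep, Dec
1941: Jun

16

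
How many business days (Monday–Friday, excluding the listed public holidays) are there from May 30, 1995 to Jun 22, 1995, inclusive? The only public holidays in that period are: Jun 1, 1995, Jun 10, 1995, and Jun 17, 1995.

17 business days

May 30, 1995 is a Tuesday.
That's 24 days from start to end, counting both.
24 = 7 × 3 + 3, so there are 3 full weeks plus 3 extra days.
Each full week contributes 5 weekdays (Mon–Fri): 3 × 5 = 15.
The 3 extra days are Tuesday, Wednesday, Thursday — 3 of them qualify.
Total: 15 + 3 = 18.
Holidays: Jun 1, 1995 (Thu); Jun 10, 1995 (Sat); Jun 17, 1995 (Sat).
1 of the 3 holidays fall on weekdays; the rest are weekends and were already excluded.
Business days: 18 − 1 = 17.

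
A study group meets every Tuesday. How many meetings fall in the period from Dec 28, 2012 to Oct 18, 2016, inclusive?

Dec 28, 2012 is a Friday.
From Dec 28, 2012 to Oct 18, 2016 is 1391 days inclusive.
1391 = 7 × 198 + 5, so there are 198 full weeks plus 5 extra days.
Each full week contributes one Tuesday: 198 so far.
The 5 extra days are Friday, Saturday, Sunday, Monday, Tuesday — 1 of them qualifies.
Total: 198 + 1 = 199.

199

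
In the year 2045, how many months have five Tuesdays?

A month has five Tuesdays exactly when Tuesday falls within its first (length − 28) days.
Jan: 31 days, starts Sun → 5 of Sun, Mon, Tue ✓
Feb: 28 days, starts Wed → 5 of (none)
Mar: 31 days, starts Wed → 5 of Wed, Thu, Fri
Apr: 30 days, starts Sat → 5 of Sat, Sun
May: 31 days, starts Mon → 5 of Mon, Tue, Wed ✓
Jun: 30 days, starts Thu → 5 of Thu, Fri
Jul: 31 days, starts Sat → 5 of Sat, Sun, Mon
Aug: 31 days, starts Tue → 5 of Tue, Wed, Thu ✓
Sep: 30 days, starts Fri → 5 of Fri, Sat
Oct: 31 days, starts Sun → 5 of Sun, Mon, Tue ✓
Nov: 30 days, starts Wed → 5 of Wed, Thu
Dec: 31 days, starts Fri → 5 of Fri, Sat, Sun
Months with five Tuesdays: Jan, May, Aug, Oct.

4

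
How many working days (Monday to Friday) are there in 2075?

1 January 2075 is a Tuesday.
That's 365 days from start to end, counting both.
365 = 7 × 52 + 1, so there are 52 full weeks plus 1 extra day.
Each full week contributes 5 weekdays (Mon–Fri): 52 × 5 = 260.
The 1 extra day is Tue — 1 of them qualifies.
Total: 260 + 1 = 261.

261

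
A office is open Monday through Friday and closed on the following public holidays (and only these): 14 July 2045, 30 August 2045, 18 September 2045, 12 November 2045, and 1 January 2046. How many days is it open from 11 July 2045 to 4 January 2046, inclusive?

11 July 2045 is a Tuesday.
That's 178 days from start to end, counting both.
178 = 7 × 25 + 3, so there are 25 full weeks plus 3 extra days.
Each full week contributes 5 weekdays (Mon–Fri): 25 × 5 = 125.
The 3 extra days are Tue, Wed, Thu — 3 of them qualify.
Total: 125 + 3 = 128.
Holidays: 14 July 2045 (Fri); 30 August 2045 (Wed); 18 September 2045 (Mon); 12 November 2045 (Sun); 1 January 2046 (Mon).
4 of the 5 holidays fall on weekdays; the rest are weekends and were already excluded.
Business days: 128 − 4 = 124.

124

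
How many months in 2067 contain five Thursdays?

A month has five Thursdays exactly when Thursday falls within its first (length − 28) days.
Jan: 31 days, starts Sat → 5 of Sat, Sun, Mon
Feb: 28 days, starts Tue → 5 of (none)
Mar: 31 days, starts Tue → 5 of Tue, Wed, Thu ✓
Apr: 30 days, starts Fri → 5 of Fri, Sat
May: 31 days, starts Sun → 5 of Sun, Mon, Tue
Jun: 30 days, starts Wed → 5 of Wed, Thu ✓
Jul: 31 days, starts Fri → 5 of Fri, Sat, Sun
Aug: 31 days, starts Mon → 5 of Mon, Tue, Wed
Sep: 30 days, starts Thu → 5 of Thu, Fri ✓
Oct: 31 days, starts Sat → 5 of Sat, Sun, Mon
Nov: 30 days, starts Tue → 5 of Tue, Wed
Dec: 31 days, starts Thu → 5 of Thu, Fri, Sat ✓
Months with five Thursdays: Mar, Jun, Sep, Dec.

4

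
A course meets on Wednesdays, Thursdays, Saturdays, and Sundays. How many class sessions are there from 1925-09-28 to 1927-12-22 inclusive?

466

1925-09-28 is a Monday.
From 1925-09-28 to 1927-12-22 is 816 days inclusive.
816 = 7 × 116 + 4, so there are 116 full weeks plus 4 extra days.
Each full week contributes 4 days from the set (Wed, Thu, Sat, Sun): 116 × 4 = 464.
The 4 extra days are Monday, Tuesday, Wednesday, Thursday — 2 of them qualify.
Total: 464 + 2 = 466.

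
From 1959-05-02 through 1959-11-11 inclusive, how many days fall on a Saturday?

1959-05-02 is a Saturday.
The range spans 194 days (inclusive of both endpoints).
194 = 7 × 27 + 5, so there are 27 full weeks plus 5 extra days.
Each full week contributes one Saturday: 27 so far.
The 5 extra days are Saturday, Sunday, Monday, Tuesday, Wednesday — 1 of them qualifies.
Total: 27 + 1 = 28.

28 Saturdays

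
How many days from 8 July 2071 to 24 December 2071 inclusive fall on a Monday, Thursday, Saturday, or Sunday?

97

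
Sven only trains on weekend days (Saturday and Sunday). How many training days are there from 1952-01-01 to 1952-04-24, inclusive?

1952-01-01 is a Tuesday.
That's 115 days from start to end, counting both.
115 = 7 × 16 + 3, so there are 16 full weeks plus 3 extra days.
Each full week contributes 2 weekend days (Sat, Sun): 16 × 2 = 32.
The 3 extra days are Tue, Wed, Thu — none qualify.
Total: 32 + 0 = 32.

32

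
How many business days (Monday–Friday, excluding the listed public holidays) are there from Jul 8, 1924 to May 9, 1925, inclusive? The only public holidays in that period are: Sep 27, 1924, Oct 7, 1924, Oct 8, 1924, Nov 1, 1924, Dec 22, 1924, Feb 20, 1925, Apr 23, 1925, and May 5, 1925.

Jul 8, 1924 is a Tuesday.
From Jul 8, 1924 to May 9, 1925 is 306 days inclusive.
306 = 7 × 43 + 5, so there are 43 full weeks plus 5 extra days.
Each full week contributes 5 weekdays (Mon–Fri): 43 × 5 = 215.
The 5 extra days are Tuesday, Wednesday, Thursday, Friday, Saturday — 4 of them qualify.
Total: 215 + 4 = 219.
Holidays: Sep 27, 1924 (Sat); Oct 7, 1924 (Tue); Oct 8, 1924 (Wed); Nov 1, 1924 (Sat); Dec 22, 1924 (Mon); Feb 20, 1925 (Fri); Apr 23, 1925 (Thu); May 5, 1925 (Tue).
6 of the 8 holidays fall on weekdays; the rest are weekends and were already excluded.
Business days: 219 − 6 = 213.

213 business days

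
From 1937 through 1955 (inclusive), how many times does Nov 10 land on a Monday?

Day of week of November 10 in each year:
1937: Wed, 1938: Thu, 1939: Fri, 1940: Sun, 1941: Mon ✓, 1942: Tue, 1943: Wed, 1944: Fri, 1945: Sat, 1946: Sun, 1947: Mon ✓, 1948: Wed, 1949: Thu, 1950: Fri, 1951: Sat, 1952: Mon ✓, 1953: Tue, 1954: Wed, 1955: Thu
Mondays: 1941, 1947, 1952.

3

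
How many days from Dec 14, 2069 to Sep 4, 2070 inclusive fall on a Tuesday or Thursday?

Dec 14, 2069 is a Saturday.
The range spans 265 days (inclusive of both endpoints).
265 = 7 × 37 + 6, so there are 37 full weeks plus 6 extra days.
Each full week contributes 2 days from the set (Tue, Thu): 37 × 2 = 74.
The 6 extra days are Saturday, Sunday, Monday, Tuesday, Wednesday, Thursday — 2 of them qualify.
Total: 74 + 2 = 76.

76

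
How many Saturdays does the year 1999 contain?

52

1999-01-01 is a Friday.
The range spans 365 days (inclusive of both endpoints).
365 = 7 × 52 + 1, so there are 52 full weeks plus 1 extra day.
Each full week contributes one Saturday: 52 so far.
The 1 extra day is Friday — none qualify.
Total: 52 + 0 = 52.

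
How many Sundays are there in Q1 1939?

13

1 January 1939 is a Sunday.
That's 90 days from start to end, counting both.
90 = 7 × 12 + 6, so there are 12 full weeks plus 6 extra days.
Each full week contributes one Sunday: 12 so far.
The 6 extra days are Sunday, Monday, Tuesday, Wednesday, Thursday, Friday — 1 of them qualifies.
Total: 12 + 1 = 13.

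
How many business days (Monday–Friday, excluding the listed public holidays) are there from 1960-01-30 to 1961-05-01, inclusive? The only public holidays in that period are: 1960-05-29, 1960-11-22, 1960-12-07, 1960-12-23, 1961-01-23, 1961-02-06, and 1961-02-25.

1960-01-30 is a Saturday.
From 1960-01-30 to 1961-05-01 is 458 days inclusive.
458 = 7 × 65 + 3, so there are 65 full weeks plus 3 extra days.
Each full week contributes 5 weekdays (Mon–Fri): 65 × 5 = 325.
The 3 extra days are Sat, Sun, Mon — 1 of them qualifies.
Total: 325 + 1 = 326.
Holidays: 1960-05-29 (Sun); 1960-11-22 (Tue); 1960-12-07 (Wed); 1960-12-23 (Fri); 1961-01-23 (Mon); 1961-02-06 (Mon); 1961-02-25 (Sat).
5 of the 7 holidays fall on weekdays; the rest are weekends and were already excluded.
Business days: 326 − 5 = 321.

321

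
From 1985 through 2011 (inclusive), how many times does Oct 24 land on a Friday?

4

Day of week of October 24 in each year:
1985: Thu, 1986: Fri ✓, 1987: Sat, 1988: Mon, 1989: Tue, 1990: Wed, 1991: Thu, 1992: Sat, 1993: Sun, 1994: Mon, 1995: Tue, 1996: Thu, 1997: Fri ✓, 1998: Sat, 1999: Sun, 2000: Tue, 2001: Wed, 2002: Thu, 2003: Fri ✓, 2004: Sun, 2005: Mon, 2006: Tue, 2007: Wed, 2008: Fri ✓, 2009: Sat, 2010: Sun, 2011: Mon
Fridays: 1986, 1997, 2003, 2008.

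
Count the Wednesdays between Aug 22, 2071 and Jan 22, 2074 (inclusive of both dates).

Aug 22, 2071 is a Saturday.
That's 885 days from start to end, counting both.
885 = 7 × 126 + 3, so there are 126 full weeks plus 3 extra days.
Each full week contributes one Wednesday: 126 so far.
The 3 extra days are Saturday, Sunday, Monday — none qualify.
Total: 126 + 0 = 126.

126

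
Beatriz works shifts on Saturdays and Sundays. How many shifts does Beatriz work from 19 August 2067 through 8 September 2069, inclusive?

19 August 2067 is a Friday.
From 19 August 2067 to 8 September 2069 is 752 days inclusive.
752 = 7 × 107 + 3, so there are 107 full weeks plus 3 extra days.
Each full week contributes 2 days from the set (Sat, Sun): 107 × 2 = 214.
The 3 extra days are Fri, Sat, Sun — 2 of them qualify.
Total: 214 + 2 = 216.

216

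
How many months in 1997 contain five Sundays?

A month has five Sundays exactly when Sunday falls within its first (length − 28) days.
Jan: 31 days, starts Wed → 5 of Wed, Thu, Fri
Feb: 28 days, starts Sat → 5 of (none)
Mar: 31 days, starts Sat → 5 of Sat, Sun, Mon ✓
Apr: 30 days, starts Tue → 5 of Tue, Wed
May: 31 days, starts Thu → 5 of Thu, Fri, Sat
Jun: 30 days, starts Sun → 5 of Sun, Mon ✓
Jul: 31 days, starts Tue → 5 of Tue, Wed, Thu
Aug: 31 days, starts Fri → 5 of Fri, Sat, Sun ✓
Sep: 30 days, starts Mon → 5 of Mon, Tue
Oct: 31 days, starts Wed → 5 of Wed, Thu, Fri
Nov: 30 days, starts Sat → 5 of Sat, Sun ✓
Dec: 31 days, starts Mon → 5 of Mon, Tue, Wed
Months with five Sundays: Mar, Jun, Aug, Nov.

4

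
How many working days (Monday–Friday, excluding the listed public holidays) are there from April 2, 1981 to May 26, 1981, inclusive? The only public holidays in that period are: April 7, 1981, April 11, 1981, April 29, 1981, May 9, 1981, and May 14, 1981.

April 2, 1981 is a Thursday.
That's 55 days from start to end, counting both.
55 = 7 × 7 + 6, so there are 7 full weeks plus 6 extra days.
Each full week contributes 5 weekdays (Mon–Fri): 7 × 5 = 35.
The 6 extra days are Thu, Fri, Sat, Sun, Mon, Tue — 4 of them qualify.
Total: 35 + 4 = 39.
Holidays: April 7, 1981 (Tue); April 11, 1981 (Sat); April 29, 1981 (Wed); May 9, 1981 (Sat); May 14, 1981 (Thu).
3 of the 5 holidays fall on weekdays; the rest are weekends and were already excluded.
Business days: 39 − 3 = 36.

36 working days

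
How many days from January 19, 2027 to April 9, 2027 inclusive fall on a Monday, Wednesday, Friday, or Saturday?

46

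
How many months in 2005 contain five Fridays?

4

A month has five Fridays exactly when Friday falls within its first (length − 28) days.
Jan: 31 days, starts Sat → 5 of Sat, Sun, Mon
Feb: 28 days, starts Tue → 5 of (none)
Mar: 31 days, starts Tue → 5 of Tue, Wed, Thu
Apr: 30 days, starts Fri → 5 of Fri, Sat ✓
May: 31 days, starts Sun → 5 of Sun, Mon, Tue
Jun: 30 days, starts Wed → 5 of Wed, Thu
Jul: 31 days, starts Fri → 5 of Fri, Sat, Sun ✓
Aug: 31 days, starts Mon → 5 of Mon, Tue, Wed
Sep: 30 days, starts Thu → 5 of Thu, Fri ✓
Oct: 31 days, starts Sat → 5 of Sat, Sun, Mon
Nov: 30 days, starts Tue → 5 of Tue, Wed
Dec: 31 days, starts Thu → 5 of Thu, Fri, Sat ✓
Months with five Fridays: Apr, Jul, Sep, Dec.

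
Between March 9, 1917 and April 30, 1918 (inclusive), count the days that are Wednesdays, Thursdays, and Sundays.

178

March 9, 1917 is a Friday.
The range spans 418 days (inclusive of both endpoints).
418 = 7 × 59 + 5, so there are 59 full weeks plus 5 extra days.
Each full week contributes 3 days from the set (Wed, Thu, Sun): 59 × 3 = 177.
The 5 extra days are Fri, Sat, Sun, Mon, Tue — 1 of them qualifies.
Total: 177 + 1 = 178.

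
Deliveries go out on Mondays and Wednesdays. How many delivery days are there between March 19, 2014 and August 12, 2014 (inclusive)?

42

March 19, 2014 is a Wednesday.
From March 19, 2014 to August 12, 2014 is 147 days inclusive.
147 = 7 × 21, so the span is exactly 21 full weeks.
Each full week contributes 2 days from the set (Mon, Wed): 21 × 2 = 42.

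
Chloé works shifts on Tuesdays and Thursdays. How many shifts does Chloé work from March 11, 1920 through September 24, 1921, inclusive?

March 11, 1920 is a Thursday.
From March 11, 1920 to September 24, 1921 is 563 days inclusive.
563 = 7 × 80 + 3, so there are 80 full weeks plus 3 extra days.
Each full week contributes 2 days from the set (Tue, Thu): 80 × 2 = 160.
The 3 extra days are Thursday, Friday, Saturday — 1 of them qualifies.
Total: 160 + 1 = 161.

161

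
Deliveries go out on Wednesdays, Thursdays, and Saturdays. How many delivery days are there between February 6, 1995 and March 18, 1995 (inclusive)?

18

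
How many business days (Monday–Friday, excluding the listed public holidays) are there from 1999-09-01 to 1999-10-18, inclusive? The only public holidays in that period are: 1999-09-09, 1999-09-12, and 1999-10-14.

32

1999-09-01 is a Wednesday.
The range spans 48 days (inclusive of both endpoints).
48 = 7 × 6 + 6, so there are 6 full weeks plus 6 extra days.
Each full week contributes 5 weekdays (Mon–Fri): 6 × 5 = 30.
The 6 extra days are Wednesday, Thursday, Friday, Saturday, Sunday, Monday — 4 of them qualify.
Total: 30 + 4 = 34.
Holidays: 1999-09-09 (Thu); 1999-09-12 (Sun); 1999-10-14 (Thu).
2 of the 3 holidays fall on weekdays; the rest are weekends and were already excluded.
Business days: 34 − 2 = 32.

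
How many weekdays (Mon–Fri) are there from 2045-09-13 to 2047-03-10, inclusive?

2045-09-13 is a Wednesday.
That's 544 days from start to end, counting both.
544 = 7 × 77 + 5, so there are 77 full weeks plus 5 extra days.
Each full week contributes 5 weekdays (Mon–Fri): 77 × 5 = 385.
The 5 extra days are Wednesday, Thursday, Friday, Saturday, Sunday — 3 of them qualify.
Total: 385 + 3 = 388.

388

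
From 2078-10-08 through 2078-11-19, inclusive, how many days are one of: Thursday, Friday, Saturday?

19

2078-10-08 is a Saturday.
The range spans 43 days (inclusive of both endpoints).
43 = 7 × 6 + 1, so there are 6 full weeks plus 1 extra day.
Each full week contributes 3 days from the set (Thu, Fri, Sat): 6 × 3 = 18.
The 1 extra day is Sat — 1 of them qualifies.
Total: 18 + 1 = 19.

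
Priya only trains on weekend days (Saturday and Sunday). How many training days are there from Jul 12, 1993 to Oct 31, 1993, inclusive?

Jul 12, 1993 is a Monday.
From Jul 12, 1993 to Oct 31, 1993 is 112 days inclusive.
112 = 7 × 16, so the span is exactly 16 full weeks.
Each full week contributes 2 weekend days (Sat, Sun): 16 × 2 = 32.
Total: 32.

32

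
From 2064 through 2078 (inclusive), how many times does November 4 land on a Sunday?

2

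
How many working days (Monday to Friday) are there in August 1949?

1949-08-01 is a Monday.
From 1949-08-01 to 1949-08-31 is 31 days inclusive.
31 = 7 × 4 + 3, so there are 4 full weeks plus 3 extra days.
Each full week contributes 5 weekdays (Mon–Fri): 4 × 5 = 20.
The 3 extra days are Mon, Tue, Wed — 3 of them qualify.
Total: 20 + 3 = 23.

23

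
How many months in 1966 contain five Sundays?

4

A month has five Sundays exactly when Sunday falls within its first (length − 28) days.
Jan: 31 days, starts Sat → 5 of Sat, Sun, Mon ✓
Feb: 28 days, starts Tue → 5 of (none)
Mar: 31 days, starts Tue → 5 of Tue, Wed, Thu
Apr: 30 days, starts Fri → 5 of Fri, Sat
May: 31 days, starts Sun → 5 of Sun, Mon, Tue ✓
Jun: 30 days, starts Wed → 5 of Wed, Thu
Jul: 31 days, starts Fri → 5 of Fri, Sat, Sun ✓
Aug: 31 days, starts Mon → 5 of Mon, Tue, Wed
Sep: 30 days, starts Thu → 5 of Thu, Fri
Oct: 31 days, starts Sat → 5 of Sat, Sun, Mon ✓
Nov: 30 days, starts Tue → 5 of Tue, Wed
Dec: 31 days, starts Thu → 5 of Thu, Fri, Sat
Months with five Sundays: Jan, May, Jul, Oct.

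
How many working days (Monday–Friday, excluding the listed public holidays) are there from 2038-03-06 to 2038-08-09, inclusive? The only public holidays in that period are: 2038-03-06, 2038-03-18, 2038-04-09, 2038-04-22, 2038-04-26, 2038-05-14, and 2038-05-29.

106 working days

2038-03-06 is a Saturday.
That's 157 days from start to end, counting both.
157 = 7 × 22 + 3, so there are 22 full weeks plus 3 extra days.
Each full week contributes 5 weekdays (Mon–Fri): 22 × 5 = 110.
The 3 extra days are Saturday, Sunday, Monday — 1 of them qualifies.
Total: 110 + 1 = 111.
Holidays: 2038-03-06 (Sat); 2038-03-18 (Thu); 2038-04-09 (Fri); 2038-04-22 (Thu); 2038-04-26 (Mon); 2038-05-14 (Fri); 2038-05-29 (Sat).
5 of the 7 holidays fall on weekdays; the rest are weekends and were already excluded.
Business days: 111 − 5 = 106.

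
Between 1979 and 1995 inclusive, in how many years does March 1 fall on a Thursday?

Day of week of March 1 in each year:
1979: Thu ✓, 1980: Sat, 1981: Sun, 1982: Mon, 1983: Tue, 1984: Thu ✓, 1985: Fri, 1986: Sat, 1987: Sun, 1988: Tue, 1989: Wed, 1990: Thu ✓, 1991: Fri, 1992: Sun, 1993: Mon, 1994: Tue, 1995: Wed
Thursdays: 1979, 1984, 1990.

3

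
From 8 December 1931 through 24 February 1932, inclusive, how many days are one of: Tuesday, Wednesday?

8 December 1931 is a Tuesday.
That's 79 days from start to end, counting both.
79 = 7 × 11 + 2, so there are 11 full weeks plus 2 extra days.
Each full week contributes 2 days from the set (Tue, Wed): 11 × 2 = 22.
The 2 extra days are Tuesday, Wednesday — 2 of them qualify.
Total: 22 + 2 = 24.

24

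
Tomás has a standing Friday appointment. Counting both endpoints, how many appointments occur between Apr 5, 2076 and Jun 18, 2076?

10 Fridays

Apr 5, 2076 is a Sunday.
The range spans 75 days (inclusive of both endpoints).
75 = 7 × 10 + 5, so there are 10 full weeks plus 5 extra days.
Each full week contributes one Friday: 10 so far.
The 5 extra days are Sun, Mon, Tue, Wed, Thu — none qualify.
Total: 10 + 0 = 10.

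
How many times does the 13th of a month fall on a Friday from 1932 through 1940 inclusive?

Friday-the-13ths by year:
1932: May
1933: Jan, Oct
1934: Apr, Jul
1935: Sep, Dec
1936: Mar, Nov
1937: Aug
1938: May
1939: Jan, Oct
1940: Sep, Dec

15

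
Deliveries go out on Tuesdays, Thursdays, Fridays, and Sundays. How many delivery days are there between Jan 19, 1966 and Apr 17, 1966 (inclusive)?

Jan 19, 1966 is a Wednesday.
The range spans 89 days (inclusive of both endpoints).
89 = 7 × 12 + 5, so there are 12 full weeks plus 5 extra days.
Each full week contributes 4 days from the set (Tue, Thu, Fri, Sun): 12 × 4 = 48.
The 5 extra days are Wednesday, Thursday, Friday, Saturday, Sunday — 3 of them qualify.
Total: 48 + 3 = 51.

51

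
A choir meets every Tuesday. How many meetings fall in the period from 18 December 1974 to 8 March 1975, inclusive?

11 Tuesdays

18 December 1974 is a Wednesday.
The range spans 81 days (inclusive of both endpoints).
81 = 7 × 11 + 4, so there are 11 full weeks plus 4 extra days.
Each full week contributes one Tuesday: 11 so far.
The 4 extra days are Wed, Thu, Fri, Sat — none qualify.
Total: 11 + 0 = 11.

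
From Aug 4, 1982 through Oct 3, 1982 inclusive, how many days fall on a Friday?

9 Fridays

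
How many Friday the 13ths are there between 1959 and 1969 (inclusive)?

19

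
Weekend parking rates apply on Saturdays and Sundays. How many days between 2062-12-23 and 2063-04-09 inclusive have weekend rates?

2062-12-23 is a Saturday.
The range spans 108 days (inclusive of both endpoints).
108 = 7 × 15 + 3, so there are 15 full weeks plus 3 extra days.
Each full week contributes 2 weekend days (Sat, Sun): 15 × 2 = 30.
The 3 extra days are Saturday, Sunday, Monday — 2 of them qualify.
Total: 30 + 2 = 32.

32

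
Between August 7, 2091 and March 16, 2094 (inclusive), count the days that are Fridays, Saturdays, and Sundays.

August 7, 2091 is a Tuesday.
The range spans 953 days (inclusive of both endpoints).
953 = 7 × 136 + 1, so there are 136 full weeks plus 1 extra day.
Each full week contributes 3 days from the set (Fri, Sat, Sun): 136 × 3 = 408.
The 1 extra day is Tuesday — none qualify.
Total: 408 + 0 = 408.

408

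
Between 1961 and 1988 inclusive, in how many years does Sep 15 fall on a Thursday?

4

Day of week of September 15 in each year:
1961: Fri, 1962: Sat, 1963: Sun, 1964: Tue, 1965: Wed, 1966: Thu ✓, 1967: Fri, 1968: Sun, 1969: Mon, 1970: Tue, 1971: Wed, 1972: Fri, 1973: Sat, 1974: Sun, 1975: Mon, 1976: Wed, 1977: Thu ✓, 1978: Fri, 1979: Sat, 1980: Mon, 1981: Tue, 1982: Wed, 1983: Thu ✓, 1984: Sat, 1985: Sun, 1986: Mon, 1987: Tue, 1988: Thu ✓
Thursdays: 1966, 1977, 1983, 1988.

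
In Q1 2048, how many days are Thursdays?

13

1 January 2048 is a Wednesday.
From 1 January 2048 to 31 March 2048 is 91 days inclusive.
91 = 7 × 13, so the span is exactly 13 full weeks.
Each full week contributes one Thursday: 13 so far.
Total: 13.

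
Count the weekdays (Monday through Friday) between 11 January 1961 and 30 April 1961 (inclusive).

78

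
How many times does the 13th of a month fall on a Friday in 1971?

1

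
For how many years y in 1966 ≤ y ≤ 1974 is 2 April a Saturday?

Day of week of April 2 in each year:
1966: Sat ✓, 1967: Sun, 1968: Tue, 1969: Wed, 1970: Thu, 1971: Fri, 1972: Sun, 1973: Mon, 1974: Tue
Saturdays: 1966.

1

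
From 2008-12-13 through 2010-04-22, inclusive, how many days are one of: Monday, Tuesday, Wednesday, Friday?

283

2008-12-13 is a Saturday.
That's 496 days from start to end, counting both.
496 = 7 × 70 + 6, so there are 70 full weeks plus 6 extra days.
Each full week contributes 4 days from the set (Mon, Tue, Wed, Fri): 70 × 4 = 280.
The 6 extra days are Saturday, Sunday, Monday, Tuesday, Wednesday, Thursday — 3 of them qualify.
Total: 280 + 3 = 283.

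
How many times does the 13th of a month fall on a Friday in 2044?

The 13th falls on a Friday when the month's 13th has weekday Fri.
Jan 13 is Wed; Feb 13 is Sat; Mar 13 is Sun; Apr 13 is Wed; May 13 is Fri ✓; Jun 13 is Mon; Jul 13 is Wed; Aug 13 is Sat; Sep 13 is Tue; Oct 13 is Thu; Nov 13 is Sun; Dec 13 is Tue.
Friday the 13ths: May.

1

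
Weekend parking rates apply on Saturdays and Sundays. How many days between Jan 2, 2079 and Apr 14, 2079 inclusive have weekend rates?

28

Jan 2, 2079 is a Monday.
That's 103 days from start to end, counting both.
103 = 7 × 14 + 5, so there are 14 full weeks plus 5 extra days.
Each full week contributes 2 weekend days (Sat, Sun): 14 × 2 = 28.
The 5 extra days are Mon, Tue, Wed, Thu, Fri — none qualify.
Total: 28 + 0 = 28.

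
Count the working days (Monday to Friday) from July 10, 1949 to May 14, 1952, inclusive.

July 10, 1949 is a Sunday.
From July 10, 1949 to May 14, 1952 is 1040 days inclusive.
1040 = 7 × 148 + 4, so there are 148 full weeks plus 4 extra days.
Each full week contributes 5 weekdays (Mon–Fri): 148 × 5 = 740.
The 4 extra days are Sunday, Monday, Tuesday, Wednesday — 3 of them qualify.
Total: 740 + 3 = 743.

743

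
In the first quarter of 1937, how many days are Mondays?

Jan 1, 1937 is a Friday.
The range spans 90 days (inclusive of both endpoints).
90 = 7 × 12 + 6, so there are 12 full weeks plus 6 extra days.
Each full week contributes one Monday: 12 so far.
The 6 extra days are Friday, Saturday, Sunday, Monday, Tuesday, Wednesday — 1 of them qualifies.
Total: 12 + 1 = 13.

13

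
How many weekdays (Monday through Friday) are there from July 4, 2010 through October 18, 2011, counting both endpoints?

337

July 4, 2010 is a Sunday.
That's 472 days from start to end, counting both.
472 = 7 × 67 + 3, so there are 67 full weeks plus 3 extra days.
Each full week contributes 5 weekdays (Mon–Fri): 67 × 5 = 335.
The 3 extra days are Sunday, Monday, Tuesday — 2 of them qualify.
Total: 335 + 2 = 337.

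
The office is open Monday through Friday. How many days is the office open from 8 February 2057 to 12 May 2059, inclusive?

588

8 February 2057 is a Thursday.
That's 824 days from start to end, counting both.
824 = 7 × 117 + 5, so there are 117 full weeks plus 5 extra days.
Each full week contributes 5 weekdays (Mon–Fri): 117 × 5 = 585.
The 5 extra days are Thursday, Friday, Saturday, Sunday, Monday — 3 of them qualify.
Total: 585 + 3 = 588.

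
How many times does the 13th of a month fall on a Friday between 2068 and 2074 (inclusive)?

14

Friday-the-13ths by year:
2068: Jan, Apr, Jul
2069: Sep, Dec
2070: Jun
2071: Feb, Mar, Nov
2072: May
2073: Jan, Oct
2074: Apr, Jul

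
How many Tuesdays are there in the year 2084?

2084-01-01 is a Saturday.
The range spans 366 days (inclusive of both endpoints).
366 = 7 × 52 + 2, so there are 52 full weeks plus 2 extra days.
Each full week contributes one Tuesday: 52 so far.
The 2 extra days are Saturday, Sunday — none qualify.
Total: 52 + 0 = 52.

52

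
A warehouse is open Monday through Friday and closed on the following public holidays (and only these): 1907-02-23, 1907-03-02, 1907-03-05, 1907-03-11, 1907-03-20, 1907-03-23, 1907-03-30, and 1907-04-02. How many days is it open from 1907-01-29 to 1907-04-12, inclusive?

1907-01-29 is a Tuesday.
The range spans 74 days (inclusive of both endpoints).
74 = 7 × 10 + 4, so there are 10 full weeks plus 4 extra days.
Each full week contributes 5 weekdays (Mon–Fri): 10 × 5 = 50.
The 4 extra days are Tuesday, Wednesday, Thursday, Friday — 4 of them qualify.
Total: 50 + 4 = 54.
Holidays: 1907-02-23 (Sat); 1907-03-02 (Sat); 1907-03-05 (Tue); 1907-03-11 (Mon); 1907-03-20 (Wed); 1907-03-23 (Sat); 1907-03-30 (Sat); 1907-04-02 (Tue).
4 of the 8 holidays fall on weekdays; the rest are weekends and were already excluded.
Business days: 54 − 4 = 50.

50 working days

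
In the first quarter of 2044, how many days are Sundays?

13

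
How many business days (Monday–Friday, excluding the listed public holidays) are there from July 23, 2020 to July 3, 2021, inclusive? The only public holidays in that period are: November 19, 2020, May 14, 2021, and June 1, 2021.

244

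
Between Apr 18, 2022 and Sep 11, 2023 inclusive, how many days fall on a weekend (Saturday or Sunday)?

Apr 18, 2022 is a Monday.
The range spans 512 days (inclusive of both endpoints).
512 = 7 × 73 + 1, so there are 73 full weeks plus 1 extra day.
Each full week contributes 2 weekend days (Sat, Sun): 73 × 2 = 146.
The 1 extra day is Mon — none qualify.
Total: 146 + 0 = 146.

146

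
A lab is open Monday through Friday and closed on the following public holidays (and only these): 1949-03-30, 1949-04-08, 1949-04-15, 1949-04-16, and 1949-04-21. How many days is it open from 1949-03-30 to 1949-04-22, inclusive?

1949-03-30 is a Wednesday.
The range spans 24 days (inclusive of both endpoints).
24 = 7 × 3 + 3, so there are 3 full weeks plus 3 extra days.
Each full week contributes 5 weekdays (Mon–Fri): 3 × 5 = 15.
The 3 extra days are Wednesday, Thursday, Friday — 3 of them qualify.
Total: 15 + 3 = 18.
Holidays: 1949-03-30 (Wed); 1949-04-08 (Fri); 1949-04-15 (Fri); 1949-04-16 (Sat); 1949-04-21 (Thu).
4 of the 5 holidays fall on weekdays; the rest are weekends and were already excluded.
Business days: 18 − 4 = 14.

14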